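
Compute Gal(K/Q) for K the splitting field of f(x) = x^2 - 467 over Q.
Gal(K/Q) = Z/2Z (cyclic of order 2)

x^2 - 467 is irreducible over Q since 467 is not a rational square. The splitting field Q(sqrt(467)) has degree 2 over Q, and its unique nontrivial automorphism is sqrt(467) ↦ -sqrt(467). Hence Gal(Q(sqrt(467))/Q) = Z/2Z.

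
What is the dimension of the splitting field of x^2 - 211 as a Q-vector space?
[K:Q] = 2

The polynomial x^2 - 211 is irreducible over Q since 211 is not a perfect square. Its splitting field is Q(sqrt(211)), which has degree 2 over Q.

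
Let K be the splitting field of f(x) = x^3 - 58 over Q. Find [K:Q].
[K:Q] = 6

x^3 - 58 has one real root r = 58^(1/3) and two complex roots r*zeta_3, r*zeta_3^2 where zeta_3 = e^(2*pi*i/3). The splitting field is Q(r, zeta_3). [Q(r):Q] = 3 and [Q(zeta_3):Q] = 2 with gcd = 1, so [Q(r, zeta_3):Q] = 3 * 2 = 6.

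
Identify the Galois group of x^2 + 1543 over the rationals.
Gal(K/Q) = Z/2Z (cyclic of order 2)

x^2 + 1543 is irreducible over Q since -1543 is not a rational square. The splitting field Q(sqrt(-1543)) has degree 2 over Q, and its unique nontrivial automorphism is sqrt(-1543) ↦ -sqrt(-1543). Hence Gal(Q(sqrt(-1543))/Q) = Z/2Z.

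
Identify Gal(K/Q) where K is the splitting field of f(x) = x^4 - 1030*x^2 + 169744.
Gal(K/Q) = Z/2Z (cyclic of order 2)

f factors as (x^2 - 824)(x^2 - 206), so the splitting field is K = Q(sqrt(824), sqrt(206)). The squarefree part of 824 is 206 and the squarefree part of 206 is also 206, so sqrt(824) and sqrt(206) are both rational multiples of sqrt(206). Hence Q(sqrt(824)) = Q(sqrt(206)) = Q(sqrt(206)), and the splitting field collapses to a single degree-2 extension with Galois group Z/2Z.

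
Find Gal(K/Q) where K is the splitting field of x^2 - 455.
Gal(K/Q) = Z/2Z (cyclic of order 2)

x^2 - 455 is irreducible over Q since 455 is not a rational square. The splitting field Q(sqrt(455)) has degree 2 over Q, and its unique nontrivial automorphism is sqrt(455) ↦ -sqrt(455). Hence Gal(Q(sqrt(455))/Q) = Z/2Z.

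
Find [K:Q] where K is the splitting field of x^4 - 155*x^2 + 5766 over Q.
[K:Q] = 4

f factors as (x^2 - 62)(x^2 - 93); the splitting field is K = Q(sqrt(62), sqrt(93)). Since 62, 93, and 5766 are all non-squares in Q, the three subfields Q(sqrt(62)), Q(sqrt(93)), Q(sqrt(5766)) are distinct degree-2 extensions, so [K:Q] = 4 (Klein four Galois group).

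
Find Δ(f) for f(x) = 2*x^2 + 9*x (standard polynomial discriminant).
Δ = 81

For a quadratic a x^2 + b x + c the discriminant is Δ = b^2 - 4ac = (9)^2 - 4*(2)*(0) = 81 - (0) = 81.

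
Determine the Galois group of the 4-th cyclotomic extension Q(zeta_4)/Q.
|Gal(Q(zeta_4)/Q)| = phi(4) = 2; group ≅ (Z/4Z)^* ≅ Z/2Z

The n-th cyclotomic polynomial Φ_4(x) is the minimal polynomial of zeta_4 over Q and has degree phi(4) = 2. So Q(zeta_4) is a degree-2 Galois extension with Galois group (Z/4Z)^*. (Z/4Z)^* is cyclic since 4 is an odd prime power (or 4). Hence Gal(Q(zeta_4)/Q) ≅ Z/2Z.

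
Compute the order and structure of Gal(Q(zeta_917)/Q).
|Gal(Q(zeta_917)/Q)| = phi(917) = 780; group ≅ (Z/917Z)^* ≅ Z/6Z × Z/130Z

The n-th cyclotomic polynomial Φ_917(x) is the minimal polynomial of zeta_917 over Q and has degree phi(917) = 780. So Q(zeta_917) is a degree-780 Galois extension with Galois group (Z/917Z)^*. By CRT, (Z/917Z)^* ≅ (Z/7Z)^* × (Z/131Z)^*. Each prime-power unit group is (Z/7Z)^* ≅ Z/6Z; (Z/131Z)^* ≅ Z/130Z. Hence Gal(Q(zeta_917)/Q) ≅ Z/6Z × Z/130Z.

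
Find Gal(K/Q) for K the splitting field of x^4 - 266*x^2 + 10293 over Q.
Gal(K/Q) = V_4 (Klein four-group, Z/2Z × Z/2Z)

f factors as (x^2 - 219)(x^2 - 47), so the splitting field is K = Q(sqrt(219), sqrt(47)). The elements 219, 47, 10293 are all non-squares in Q, so sqrt(219) and sqrt(47) generate independent quadratic extensions. Thus [K:Q] = 4 and Gal(K/Q) is generated by the two order-2 automorphisms sqrt(219) ↦ -sqrt(219) and sqrt(47) ↦ -sqrt(47), giving V_4.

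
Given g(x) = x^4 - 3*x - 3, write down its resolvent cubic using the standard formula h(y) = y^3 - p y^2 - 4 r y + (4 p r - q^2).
h(y) = y^3 + 12*y - 9

Identify coefficients: p = 0, q = -3, r = -3.
Plug into h(y) = y^3 - p y^2 - 4 r y + (4 p r - q^2):
  h(y) = y^3 - (0) y^2 - 4*(-3) y + (4*(0)*(-3) - (-3)^2)
       = y^3 + (0) y^2 + (12) y + (-9).
Simplifying: h(y) = y^3 + 12*y - 9.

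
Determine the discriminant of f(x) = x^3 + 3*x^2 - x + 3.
Δ = -716

For x^3 + a x^2 + b x + c the discriminant is Δ = 18 a b c - 4 a^3 c + a^2 b^2 - 4 b^3 - 27 c^2.
Plug a = 3, b = -1, c = 3:
  18*(3)*(-1)*(3) - 4*(3)^3*(3) + (3)^2*(-1)^2 - 4*(-1)^3 - 27*(3)^2
  = -162 + (-324) + 9 + (4) + (-243)
  = -716.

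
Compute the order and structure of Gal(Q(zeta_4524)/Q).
|Gal(Q(zeta_4524)/Q)| = phi(4524) = 1344; group ≅ (Z/4524Z)^* ≅ Z/2Z × Z/2Z × Z/12Z × Z/28Z

The n-th cyclotomic polynomial Φ_4524(x) is the minimal polynomial of zeta_4524 over Q and has degree phi(4524) = 1344. So Q(zeta_4524) is a degree-1344 Galois extension with Galois group (Z/4524Z)^*. By CRT, (Z/4524Z)^* ≅ (Z/4Z)^* × (Z/3Z)^* × (Z/13Z)^* × (Z/29Z)^*. Each prime-power unit group is (Z/4Z)^* ≅ Z/2Z; (Z/3Z)^* ≅ Z/2Z; (Z/13Z)^* ≅ Z/12Z; (Z/29Z)^* ≅ Z/28Z. Hence Gal(Q(zeta_4524)/Q) ≅ Z/2Z × Z/2Z × Z/12Z × Z/28Z.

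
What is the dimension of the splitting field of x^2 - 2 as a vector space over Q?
[K:Q] = 2

The discriminant of x^2 + (0)*x + (-2) is b^2 - 4c = 0 - (-8) = 8. Since 8 is not a perfect square in Q, the polynomial is irreducible over Q. Its two roots generate a degree-2 extension, so [K:Q] = 2.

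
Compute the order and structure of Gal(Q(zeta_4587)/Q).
|Gal(Q(zeta_4587)/Q)| = phi(4587) = 2760; group ≅ (Z/4587Z)^* ≅ Z/2Z × Z/10Z × Z/138Z

The n-th cyclotomic polynomial Φ_4587(x) is the minimal polynomial of zeta_4587 over Q and has degree phi(4587) = 2760. So Q(zeta_4587) is a degree-2760 Galois extension with Galois group (Z/4587Z)^*. By CRT, (Z/4587Z)^* ≅ (Z/3Z)^* × (Z/11Z)^* × (Z/139Z)^*. Each prime-power unit group is (Z/3Z)^* ≅ Z/2Z; (Z/11Z)^* ≅ Z/10Z; (Z/139Z)^* ≅ Z/138Z. Hence Gal(Q(zeta_4587)/Q) ≅ Z/2Z × Z/10Z × Z/138Z.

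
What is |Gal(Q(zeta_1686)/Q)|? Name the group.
|Gal(Q(zeta_1686)/Q)| = phi(1686) = 560; group ≅ (Z/1686Z)^* ≅ Z/2Z × Z/280Z

The n-th cyclotomic polynomial Φ_1686(x) is the minimal polynomial of zeta_1686 over Q and has degree phi(1686) = 560. So Q(zeta_1686) is a degree-560 Galois extension with Galois group (Z/1686Z)^*. By CRT, (Z/1686Z)^* ≅ (Z/2Z)^* × (Z/3Z)^* × (Z/281Z)^*. Each prime-power unit group is (Z/2Z)^* ≅ trivial group (order 1); (Z/3Z)^* ≅ Z/2Z; (Z/281Z)^* ≅ Z/280Z. Hence Gal(Q(zeta_1686)/Q) ≅ Z/2Z × Z/280Z.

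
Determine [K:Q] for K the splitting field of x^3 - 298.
[K:Q] = 6

x^3 - 298 has one real root r = 298^(1/3) and two complex roots r*zeta_3, r*zeta_3^2 where zeta_3 = e^(2*pi*i/3). The splitting field is Q(r, zeta_3). [Q(r):Q] = 3 and [Q(zeta_3):Q] = 2 with gcd = 1, so [Q(r, zeta_3):Q] = 3 * 2 = 6.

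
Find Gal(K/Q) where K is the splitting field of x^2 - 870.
Gal(K/Q) = Z/2Z (cyclic of order 2)

x^2 - 870 is irreducible over Q since 870 is not a rational square. The splitting field Q(sqrt(870)) has degree 2 over Q, and its unique nontrivial automorphism is sqrt(870) ↦ -sqrt(870). Hence Gal(Q(sqrt(870))/Q) = Z/2Z.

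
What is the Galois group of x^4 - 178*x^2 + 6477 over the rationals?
Gal(K/Q) = V_4 (Klein four-group, Z/2Z × Z/2Z)

f factors as (x^2 - 127)(x^2 - 51), so the splitting field is K = Q(sqrt(127), sqrt(51)). The elements 127, 51, 6477 are all non-squares in Q, so sqrt(127) and sqrt(51) generate independent quadratic extensions. Thus [K:Q] = 4 and Gal(K/Q) is generated by the two order-2 automorphisms sqrt(127) ↦ -sqrt(127) and sqrt(51) ↦ -sqrt(51), giving V_4.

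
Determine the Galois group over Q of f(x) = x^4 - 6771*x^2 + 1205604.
Gal(K/Q) = Z/2Z (cyclic of order 2)

f factors as (x^2 - 183)(x^2 - 6588), so the splitting field is K = Q(sqrt(183), sqrt(6588)). The squarefree part of 183 is 183 and the squarefree part of 6588 is also 183, so sqrt(183) and sqrt(6588) are both rational multiples of sqrt(183). Hence Q(sqrt(183)) = Q(sqrt(6588)) = Q(sqrt(183)), and the splitting field collapses to a single degree-2 extension with Galois group Z/2Z.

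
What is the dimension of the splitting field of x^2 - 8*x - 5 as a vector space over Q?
[K:Q] = 2

The discriminant of x^2 + (-8)*x + (-5) is b^2 - 4c = 64 - (-20) = 84. Since 84 is not a perfect square in Q, the polynomial is irreducible over Q. Its two roots generate a degree-2 extension, so [K:Q] = 2.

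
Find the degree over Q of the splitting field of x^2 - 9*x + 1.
[K:Q] = 2

The discriminant of x^2 + (-9)*x + (1) is b^2 - 4c = 81 - (4) = 77. Since 77 is not a perfect square in Q, the polynomial is irreducible over Q. Its two roots generate a degree-2 extension, so [K:Q] = 2.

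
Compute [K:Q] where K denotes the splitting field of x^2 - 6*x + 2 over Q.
[K:Q] = 2

The discriminant of x^2 + (-6)*x + (2) is b^2 - 4c = 36 - (8) = 28. Since 28 is not a perfect square in Q, the polynomial is irreducible over Q. Its two roots generate a degree-2 extension, so [K:Q] = 2.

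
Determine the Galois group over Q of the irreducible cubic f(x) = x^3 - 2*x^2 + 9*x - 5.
Gal(K/Q) = S_3 (symmetric group of order 6)

Compute the discriminant of x^3 + (-2)*x^2 + (9)*x + (-5): Δ = -1807. Since Δ is not a rational square, the Galois group is not contained in A_3; it must be the full S_3 (irreducibility of the cubic rules out anything smaller).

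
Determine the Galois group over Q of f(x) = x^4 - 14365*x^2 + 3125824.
Gal(K/Q) = Z/2Z (cyclic of order 2)

f factors as (x^2 - 14144)(x^2 - 221), so the splitting field is K = Q(sqrt(14144), sqrt(221)). The squarefree part of 14144 is 221 and the squarefree part of 221 is also 221, so sqrt(14144) and sqrt(221) are both rational multiples of sqrt(221). Hence Q(sqrt(14144)) = Q(sqrt(221)) = Q(sqrt(221)), and the splitting field collapses to a single degree-2 extension with Galois group Z/2Z.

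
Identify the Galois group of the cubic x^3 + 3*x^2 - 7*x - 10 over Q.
Gal(K/Q) = S_3 (symmetric group of order 6)

Compute the discriminant of x^3 + (3)*x^2 + (-7)*x + (-10): Δ = 3973. Since Δ is not a rational square, the Galois group is not contained in A_3; it must be the full S_3 (irreducibility of the cubic rules out anything smaller).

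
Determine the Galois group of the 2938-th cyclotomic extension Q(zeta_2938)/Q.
|Gal(Q(zeta_2938)/Q)| = phi(2938) = 1344; group ≅ (Z/2938Z)^* ≅ Z/12Z × Z/112Z

The n-th cyclotomic polynomial Φ_2938(x) is the minimal polynomial of zeta_2938 over Q and has degree phi(2938) = 1344. So Q(zeta_2938) is a degree-1344 Galois extension with Galois group (Z/2938Z)^*. By CRT, (Z/2938Z)^* ≅ (Z/2Z)^* × (Z/13Z)^* × (Z/113Z)^*. Each prime-power unit group is (Z/2Z)^* ≅ trivial group (order 1); (Z/13Z)^* ≅ Z/12Z; (Z/113Z)^* ≅ Z/112Z. Hence Gal(Q(zeta_2938)/Q) ≅ Z/12Z × Z/112Z.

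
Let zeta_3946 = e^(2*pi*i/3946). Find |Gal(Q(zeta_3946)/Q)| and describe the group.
|Gal(Q(zeta_3946)/Q)| = phi(3946) = 1972; group ≅ (Z/3946Z)^* ≅ Z/1972Z

The n-th cyclotomic polynomial Φ_3946(x) is the minimal polynomial of zeta_3946 over Q and has degree phi(3946) = 1972. So Q(zeta_3946) is a degree-1972 Galois extension with Galois group (Z/3946Z)^*. By CRT, (Z/3946Z)^* ≅ (Z/2Z)^* × (Z/1973Z)^*. Each prime-power unit group is (Z/2Z)^* ≅ trivial group (order 1); (Z/1973Z)^* ≅ Z/1972Z. Hence Gal(Q(zeta_3946)/Q) ≅ Z/1972Z.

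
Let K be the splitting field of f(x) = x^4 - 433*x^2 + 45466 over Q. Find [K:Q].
[K:Q] = 4

f factors as (x^2 - 179)(x^2 - 254); the splitting field is K = Q(sqrt(179), sqrt(254)). Since 179, 254, and 45466 are all non-squares in Q, the three subfields Q(sqrt(179)), Q(sqrt(254)), Q(sqrt(45466)) are distinct degree-2 extensions, so [K:Q] = 4 (Klein four Galois group).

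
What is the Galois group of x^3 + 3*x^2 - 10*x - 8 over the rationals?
Gal(K/Q) = S_3 (symmetric group of order 6)

Compute the discriminant of x^3 + (3)*x^2 + (-10)*x + (-8): Δ = 8356. Since Δ is not a rational square, the Galois group is not contained in A_3; it must be the full S_3 (irreducibility of the cubic rules out anything smaller).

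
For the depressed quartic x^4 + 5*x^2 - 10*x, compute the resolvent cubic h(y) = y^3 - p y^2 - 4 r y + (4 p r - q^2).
h(y) = y^3 - 5*y^2 - 100

Identify coefficients: p = 5, q = -10, r = 0.
Plug into h(y) = y^3 - p y^2 - 4 r y + (4 p r - q^2):
  h(y) = y^3 - (5) y^2 - 4*(0) y + (4*(5)*(0) - (-10)^2)
       = y^3 + (-5) y^2 + (0) y + (-100).
Simplifying: h(y) = y^3 - 5*y^2 - 100.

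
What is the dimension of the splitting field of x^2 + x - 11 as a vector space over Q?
[K:Q] = 2

The discriminant of x^2 + (1)*x + (-11) is b^2 - 4c = 1 - (-44) = 45. Since 45 is not a perfect square in Q, the polynomial is irreducible over Q. Its two roots generate a degree-2 extension, so [K:Q] = 2.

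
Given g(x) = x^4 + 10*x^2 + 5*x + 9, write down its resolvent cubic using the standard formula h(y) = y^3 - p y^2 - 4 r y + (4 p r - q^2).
h(y) = y^3 - 10*y^2 - 36*y + 335

Identify coefficients: p = 10, q = 5, r = 9.
Plug into h(y) = y^3 - p y^2 - 4 r y + (4 p r - q^2):
  h(y) = y^3 - (10) y^2 - 4*(9) y + (4*(10)*(9) - (5)^2)
       = y^3 + (-10) y^2 + (-36) y + (335).
Simplifying: h(y) = y^3 - 10*y^2 - 36*y + 335.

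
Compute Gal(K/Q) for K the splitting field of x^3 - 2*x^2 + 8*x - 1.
Gal(K/Q) = S_3 (symmetric group of order 6)

Compute the discriminant of x^3 + (-2)*x^2 + (8)*x + (-1): Δ = -1563. Since Δ is not a rational square, the Galois group is not contained in A_3; it must be the full S_3 (irreducibility of the cubic rules out anything smaller).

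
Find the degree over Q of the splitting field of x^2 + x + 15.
[K:Q] = 2

The discriminant of x^2 + (1)*x + (15) is b^2 - 4c = 1 - (60) = -59. Since -59 is not a perfect square in Q, the polynomial is irreducible over Q. Its two roots generate a degree-2 extension, so [K:Q] = 2.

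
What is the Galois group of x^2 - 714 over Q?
Gal(K/Q) = Z/2Z (cyclic of order 2)

x^2 - 714 is irreducible over Q since 714 is not a rational square. The splitting field Q(sqrt(714)) has degree 2 over Q, and its unique nontrivial automorphism is sqrt(714) ↦ -sqrt(714). Hence Gal(Q(sqrt(714))/Q) = Z/2Z.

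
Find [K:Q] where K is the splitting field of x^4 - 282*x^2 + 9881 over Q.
[K:Q] = 4

f factors as (x^2 - 41)(x^2 - 241); the splitting field is K = Q(sqrt(41), sqrt(241)). Since 41, 241, and 9881 are all non-squares in Q, the three subfields Q(sqrt(41)), Q(sqrt(241)), Q(sqrt(9881)) are distinct degree-2 extensions, so [K:Q] = 4 (Klein four Galois group).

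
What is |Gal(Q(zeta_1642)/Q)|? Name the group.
|Gal(Q(zeta_1642)/Q)| = phi(1642) = 820; group ≅ (Z/1642Z)^* ≅ Z/820Z

The n-th cyclotomic polynomial Φ_1642(x) is the minimal polynomial of zeta_1642 over Q and has degree phi(1642) = 820. So Q(zeta_1642) is a degree-820 Galois extension with Galois group (Z/1642Z)^*. By CRT, (Z/1642Z)^* ≅ (Z/2Z)^* × (Z/821Z)^*. Each prime-power unit group is (Z/2Z)^* ≅ trivial group (order 1); (Z/821Z)^* ≅ Z/820Z. Hence Gal(Q(zeta_1642)/Q) ≅ Z/820Z.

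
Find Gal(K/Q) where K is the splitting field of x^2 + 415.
Gal(K/Q) = Z/2Z (cyclic of order 2)

x^2 + 415 is irreducible over Q since -415 is not a rational square. The splitting field Q(sqrt(-415)) has degree 2 over Q, and its unique nontrivial automorphism is sqrt(-415) ↦ -sqrt(-415). Hence Gal(Q(sqrt(-415))/Q) = Z/2Z.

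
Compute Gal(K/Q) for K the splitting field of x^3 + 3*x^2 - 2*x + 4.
Gal(K/Q) = S_3 (symmetric group of order 6)

Compute the discriminant of x^3 + (3)*x^2 + (-2)*x + (4): Δ = -1228. Since Δ is not a rational square, the Galois group is not contained in A_3; it must be the full S_3 (irreducibility of the cubic rules out anything smaller).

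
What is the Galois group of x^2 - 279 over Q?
Gal(K/Q) = Z/2Z (cyclic of order 2)

x^2 - 279 is irreducible over Q since 279 is not a rational square. The splitting field Q(sqrt(279)) has degree 2 over Q, and its unique nontrivial automorphism is sqrt(279) ↦ -sqrt(279). Hence Gal(Q(sqrt(279))/Q) = Z/2Z.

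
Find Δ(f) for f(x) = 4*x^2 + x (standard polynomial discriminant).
Δ = 1

For a quadratic a x^2 + b x + c the discriminant is Δ = b^2 - 4ac = (1)^2 - 4*(4)*(0) = 1 - (0) = 1.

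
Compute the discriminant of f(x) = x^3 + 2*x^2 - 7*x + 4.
Δ = 0

For x^3 + a x^2 + b x + c the discriminant is Δ = 18 a b c - 4 a^3 c + a^2 b^2 - 4 b^3 - 27 c^2.
Plug a = 2, b = -7, c = 4:
  18*(2)*(-7)*(4) - 4*(2)^3*(4) + (2)^2*(-7)^2 - 4*(-7)^3 - 27*(4)^2
  = -1008 + (-128) + 196 + (1372) + (-432)
  = 0.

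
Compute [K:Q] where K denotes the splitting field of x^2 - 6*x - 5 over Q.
[K:Q] = 2

The discriminant of x^2 + (-6)*x + (-5) is b^2 - 4c = 36 - (-20) = 56. Since 56 is not a perfect square in Q, the polynomial is irreducible over Q. Its two roots generate a degree-2 extension, so [K:Q] = 2.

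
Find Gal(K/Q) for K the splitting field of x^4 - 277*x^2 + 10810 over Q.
Gal(K/Q) = V_4 (Klein four-group, Z/2Z × Z/2Z)

f factors as (x^2 - 230)(x^2 - 47), so the splitting field is K = Q(sqrt(230), sqrt(47)). The elements 230, 47, 10810 are all non-squares in Q, so sqrt(230) and sqrt(47) generate independent quadratic extensions. Thus [K:Q] = 4 and Gal(K/Q) is generated by the two order-2 automorphisms sqrt(230) ↦ -sqrt(230) and sqrt(47) ↦ -sqrt(47), giving V_4.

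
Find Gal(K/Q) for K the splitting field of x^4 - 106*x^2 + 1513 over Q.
Gal(K/Q) = V_4 (Klein four-group, Z/2Z × Z/2Z)

f factors as (x^2 - 17)(x^2 - 89), so the splitting field is K = Q(sqrt(17), sqrt(89)). The elements 17, 89, 1513 are all non-squares in Q, so sqrt(17) and sqrt(89) generate independent quadratic extensions. Thus [K:Q] = 4 and Gal(K/Q) is generated by the two order-2 automorphisms sqrt(17) ↦ -sqrt(17) and sqrt(89) ↦ -sqrt(89), giving V_4.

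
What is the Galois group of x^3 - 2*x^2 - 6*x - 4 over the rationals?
Gal(K/Q) = S_3 (symmetric group of order 6)

Compute the discriminant of x^3 + (-2)*x^2 + (-6)*x + (-4): Δ = -416. Since Δ is not a rational square, the Galois group is not contained in A_3; it must be the full S_3 (irreducibility of the cubic rules out anything smaller).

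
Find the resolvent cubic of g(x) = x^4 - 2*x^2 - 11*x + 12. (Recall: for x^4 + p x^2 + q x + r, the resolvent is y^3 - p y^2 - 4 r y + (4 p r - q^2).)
h(y) = y^3 + 2*y^2 - 48*y - 217

Identify coefficients: p = -2, q = -11, r = 12.
Plug into h(y) = y^3 - p y^2 - 4 r y + (4 p r - q^2):
  h(y) = y^3 - (-2) y^2 - 4*(12) y + (4*(-2)*(12) - (-11)^2)
       = y^3 + (2) y^2 + (-48) y + (-217).
Simplifying: h(y) = y^3 + 2*y^2 - 48*y - 217.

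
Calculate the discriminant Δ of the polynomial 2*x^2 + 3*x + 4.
Δ = -23

For a quadratic a x^2 + b x + c the discriminant is Δ = b^2 - 4ac = (3)^2 - 4*(2)*(4) = 9 - (32) = -23.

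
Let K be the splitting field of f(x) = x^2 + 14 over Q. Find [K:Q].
[K:Q] = 2

The discriminant of x^2 + (0)*x + (14) is b^2 - 4c = 0 - (56) = -56. Since -56 is not a perfect square in Q, the polynomial is irreducible over Q. Its two roots generate a degree-2 extension, so [K:Q] = 2.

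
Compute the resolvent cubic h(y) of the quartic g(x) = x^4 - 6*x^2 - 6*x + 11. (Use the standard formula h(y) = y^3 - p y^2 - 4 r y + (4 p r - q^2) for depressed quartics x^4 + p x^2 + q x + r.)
h(y) = y^3 + 6*y^2 - 44*y - 300

Identify coefficients: p = -6, q = -6, r = 11.
Plug into h(y) = y^3 - p y^2 - 4 r y + (4 p r - q^2):
  h(y) = y^3 - (-6) y^2 - 4*(11) y + (4*(-6)*(11) - (-6)^2)
       = y^3 + (6) y^2 + (-44) y + (-300).
Simplifying: h(y) = y^3 + 6*y^2 - 44*y - 300.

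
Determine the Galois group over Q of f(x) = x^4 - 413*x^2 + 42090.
Gal(K/Q) = V_4 (Klein four-group, Z/2Z × Z/2Z)

f factors as (x^2 - 230)(x^2 - 183), so the splitting field is K = Q(sqrt(230), sqrt(183)). The elements 230, 183, 42090 are all non-squares in Q, so sqrt(230) and sqrt(183) generate independent quadratic extensions. Thus [K:Q] = 4 and Gal(K/Q) is generated by the two order-2 automorphisms sqrt(230) ↦ -sqrt(230) and sqrt(183) ↦ -sqrt(183), giving V_4.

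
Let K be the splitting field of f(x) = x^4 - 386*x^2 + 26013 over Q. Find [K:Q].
[K:Q] = 4

f factors as (x^2 - 299)(x^2 - 87); the splitting field is K = Q(sqrt(299), sqrt(87)). Since 299, 87, and 26013 are all non-squares in Q, the three subfields Q(sqrt(299)), Q(sqrt(87)), Q(sqrt(26013)) are distinct degree-2 extensions, so [K:Q] = 4 (Klein four Galois group).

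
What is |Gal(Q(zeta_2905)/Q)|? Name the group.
|Gal(Q(zeta_2905)/Q)| = phi(2905) = 1968; group ≅ (Z/2905Z)^* ≅ Z/4Z × Z/6Z × Z/82Z

The n-th cyclotomic polynomial Φ_2905(x) is the minimal polynomial of zeta_2905 over Q and has degree phi(2905) = 1968. So Q(zeta_2905) is a degree-1968 Galois extension with Galois group (Z/2905Z)^*. By CRT, (Z/2905Z)^* ≅ (Z/5Z)^* × (Z/7Z)^* × (Z/83Z)^*. Each prime-power unit group is (Z/5Z)^* ≅ Z/4Z; (Z/7Z)^* ≅ Z/6Z; (Z/83Z)^* ≅ Z/82Z. Hence Gal(Q(zeta_2905)/Q) ≅ Z/4Z × Z/6Z × Z/82Z.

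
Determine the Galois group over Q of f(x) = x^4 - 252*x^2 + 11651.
Gal(K/Q) = V_4 (Klein four-group, Z/2Z × Z/2Z)

f factors as (x^2 - 191)(x^2 - 61), so the splitting field is K = Q(sqrt(191), sqrt(61)). The elements 191, 61, 11651 are all non-squares in Q, so sqrt(191) and sqrt(61) generate independent quadratic extensions. Thus [K:Q] = 4 and Gal(K/Q) is generated by the two order-2 automorphisms sqrt(191) ↦ -sqrt(191) and sqrt(61) ↦ -sqrt(61), giving V_4.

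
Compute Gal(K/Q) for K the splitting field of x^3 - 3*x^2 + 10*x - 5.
Gal(K/Q) = S_3 (symmetric group of order 6)

Compute the discriminant of x^3 + (-3)*x^2 + (10)*x + (-5): Δ = -1615. Since Δ is not a rational square, the Galois group is not contained in A_3; it must be the full S_3 (irreducibility of the cubic rules out anything smaller).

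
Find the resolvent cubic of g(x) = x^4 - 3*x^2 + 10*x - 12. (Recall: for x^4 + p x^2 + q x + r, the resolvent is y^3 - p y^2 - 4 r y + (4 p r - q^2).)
h(y) = y^3 + 3*y^2 + 48*y + 44

Identify coefficients: p = -3, q = 10, r = -12.
Plug into h(y) = y^3 - p y^2 - 4 r y + (4 p r - q^2):
  h(y) = y^3 - (-3) y^2 - 4*(-12) y + (4*(-3)*(-12) - (10)^2)
       = y^3 + (3) y^2 + (48) y + (44).
Simplifying: h(y) = y^3 + 3*y^2 + 48*y + 44.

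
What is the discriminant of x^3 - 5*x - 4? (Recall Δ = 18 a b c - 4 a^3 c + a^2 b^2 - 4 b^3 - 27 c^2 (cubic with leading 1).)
Δ = 68

For x^3 + a x^2 + b x + c the discriminant is Δ = 18 a b c - 4 a^3 c + a^2 b^2 - 4 b^3 - 27 c^2.
Plug a = 0, b = -5, c = -4:
  18*(0)*(-5)*(-4) - 4*(0)^3*(-4) + (0)^2*(-5)^2 - 4*(-5)^3 - 27*(-4)^2
  = 0 + (0) + 0 + (500) + (-432)
  = 68.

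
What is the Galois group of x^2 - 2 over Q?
Gal(K/Q) = Z/2Z (cyclic of order 2)

x^2 - 2 is irreducible over Q since 2 is not a rational square. The splitting field Q(sqrt(2)) has degree 2 over Q, and its unique nontrivial automorphism is sqrt(2) ↦ -sqrt(2). Hence Gal(Q(sqrt(2))/Q) = Z/2Z.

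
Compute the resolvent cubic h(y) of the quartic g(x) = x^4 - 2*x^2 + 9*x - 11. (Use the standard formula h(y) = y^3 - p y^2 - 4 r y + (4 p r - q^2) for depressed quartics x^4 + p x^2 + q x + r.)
h(y) = y^3 + 2*y^2 + 44*y + 7

Identify coefficients: p = -2, q = 9, r = -11.
Plug into h(y) = y^3 - p y^2 - 4 r y + (4 p r - q^2):
  h(y) = y^3 - (-2) y^2 - 4*(-11) y + (4*(-2)*(-11) - (9)^2)
       = y^3 + (2) y^2 + (44) y + (7).
Simplifying: h(y) = y^3 + 2*y^2 + 44*y + 7.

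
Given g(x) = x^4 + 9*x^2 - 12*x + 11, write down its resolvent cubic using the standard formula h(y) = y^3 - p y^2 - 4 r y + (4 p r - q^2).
h(y) = y^3 - 9*y^2 - 44*y + 252

Identify coefficients: p = 9, q = -12, r = 11.
Plug into h(y) = y^3 - p y^2 - 4 r y + (4 p r - q^2):
  h(y) = y^3 - (9) y^2 - 4*(11) y + (4*(9)*(11) - (-12)^2)
       = y^3 + (-9) y^2 + (-44) y + (252).
Simplifying: h(y) = y^3 - 9*y^2 - 44*y + 252.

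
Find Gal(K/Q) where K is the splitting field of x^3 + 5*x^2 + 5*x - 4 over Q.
Gal(K/Q) = S_3 (symmetric group of order 6)

Compute the discriminant of x^3 + (5)*x^2 + (5)*x + (-4): Δ = -107. Since Δ is not a rational square, the Galois group is not contained in A_3; it must be the full S_3 (irreducibility of the cubic rules out anything smaller).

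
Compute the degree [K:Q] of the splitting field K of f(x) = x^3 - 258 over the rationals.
[K:Q] = 6

x^3 - 258 has one real root r = 258^(1/3) and two complex roots r*zeta_3, r*zeta_3^2 where zeta_3 = e^(2*pi*i/3). The splitting field is Q(r, zeta_3). [Q(r):Q] = 3 and [Q(zeta_3):Q] = 2 with gcd = 1, so [Q(r, zeta_3):Q] = 3 * 2 = 6.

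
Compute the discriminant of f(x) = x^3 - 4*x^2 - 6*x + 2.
Δ = 2708

For x^3 + a x^2 + b x + c the discriminant is Δ = 18 a b c - 4 a^3 c + a^2 b^2 - 4 b^3 - 27 c^2.
Plug a = -4, b = -6, c = 2:
  18*(-4)*(-6)*(2) - 4*(-4)^3*(2) + (-4)^2*(-6)^2 - 4*(-6)^3 - 27*(2)^2
  = 864 + (512) + 576 + (864) + (-108)
  = 2708.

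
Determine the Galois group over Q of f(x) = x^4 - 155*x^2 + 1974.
Gal(K/Q) = V_4 (Klein four-group, Z/2Z × Z/2Z)

f factors as (x^2 - 141)(x^2 - 14), so the splitting field is K = Q(sqrt(141), sqrt(14)). The elements 141, 14, 1974 are all non-squares in Q, so sqrt(141) and sqrt(14) generate independent quadratic extensions. Thus [K:Q] = 4 and Gal(K/Q) is generated by the two order-2 automorphisms sqrt(141) ↦ -sqrt(141) and sqrt(14) ↦ -sqrt(14), giving V_4.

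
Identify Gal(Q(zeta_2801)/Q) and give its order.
|Gal(Q(zeta_2801)/Q)| = phi(2801) = 2800; group ≅ (Z/2801Z)^* ≅ Z/2800Z

The n-th cyclotomic polynomial Φ_2801(x) is the minimal polynomial of zeta_2801 over Q and has degree phi(2801) = 2800. So Q(zeta_2801) is a degree-2800 Galois extension with Galois group (Z/2801Z)^*. (Z/2801Z)^* is cyclic since 2801 is an odd prime power (or 4). Hence Gal(Q(zeta_2801)/Q) ≅ Z/2800Z.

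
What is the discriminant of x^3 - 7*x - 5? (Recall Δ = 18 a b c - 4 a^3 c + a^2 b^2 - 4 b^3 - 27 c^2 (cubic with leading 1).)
Δ = 697

For x^3 + a x^2 + b x + c the discriminant is Δ = 18 a b c - 4 a^3 c + a^2 b^2 - 4 b^3 - 27 c^2.
Plug a = 0, b = -7, c = -5:
  18*(0)*(-7)*(-5) - 4*(0)^3*(-5) + (0)^2*(-7)^2 - 4*(-7)^3 - 27*(-5)^2
  = 0 + (0) + 0 + (1372) + (-675)
  = 697.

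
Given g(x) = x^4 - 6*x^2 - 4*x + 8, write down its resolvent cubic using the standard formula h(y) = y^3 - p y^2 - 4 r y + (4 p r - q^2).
h(y) = y^3 + 6*y^2 - 32*y - 208

Identify coefficients: p = -6, q = -4, r = 8.
Plug into h(y) = y^3 - p y^2 - 4 r y + (4 p r - q^2):
  h(y) = y^3 - (-6) y^2 - 4*(8) y + (4*(-6)*(8) - (-4)^2)
       = y^3 + (6) y^2 + (-32) y + (-208).
Simplifying: h(y) = y^3 + 6*y^2 - 32*y - 208.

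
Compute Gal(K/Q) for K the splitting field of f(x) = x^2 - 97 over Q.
Gal(K/Q) = Z/2Z (cyclic of order 2)

x^2 - 97 is irreducible over Q since 97 is not a rational square. The splitting field Q(sqrt(97)) has degree 2 over Q, and its unique nontrivial automorphism is sqrt(97) ↦ -sqrt(97). Hence Gal(Q(sqrt(97))/Q) = Z/2Z.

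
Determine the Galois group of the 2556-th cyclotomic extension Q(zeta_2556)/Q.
|Gal(Q(zeta_2556)/Q)| = phi(2556) = 840; group ≅ (Z/2556Z)^* ≅ Z/2Z × Z/6Z × Z/70Z

The n-th cyclotomic polynomial Φ_2556(x) is the minimal polynomial of zeta_2556 over Q and has degree phi(2556) = 840. So Q(zeta_2556) is a degree-840 Galois extension with Galois group (Z/2556Z)^*. By CRT, (Z/2556Z)^* ≅ (Z/4Z)^* × (Z/9Z)^* × (Z/71Z)^*. Each prime-power unit group is (Z/4Z)^* ≅ Z/2Z; (Z/9Z)^* ≅ Z/6Z; (Z/71Z)^* ≅ Z/70Z. Hence Gal(Q(zeta_2556)/Q) ≅ Z/2Z × Z/6Z × Z/70Z.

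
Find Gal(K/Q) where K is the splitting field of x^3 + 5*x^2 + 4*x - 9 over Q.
Gal(K/Q) = S_3 (symmetric group of order 6)

Compute the discriminant of x^3 + (5)*x^2 + (4)*x + (-9): Δ = -783. Since Δ is not a rational square, the Galois group is not contained in A_3; it must be the full S_3 (irreducibility of the cubic rules out anything smaller).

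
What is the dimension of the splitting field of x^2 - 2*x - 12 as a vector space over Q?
[K:Q] = 2

The discriminant of x^2 + (-2)*x + (-12) is b^2 - 4c = 4 - (-48) = 52. Since 52 is not a perfect square in Q, the polynomial is irreducible over Q. Its two roots generate a degree-2 extension, so [K:Q] = 2.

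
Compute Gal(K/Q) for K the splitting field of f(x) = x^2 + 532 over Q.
Gal(K/Q) = Z/2Z (cyclic of order 2)

x^2 + 532 is irreducible over Q since -532 is not a rational square. The splitting field Q(sqrt(-532)) has degree 2 over Q, and its unique nontrivial automorphism is sqrt(-532) ↦ -sqrt(-532). Hence Gal(Q(sqrt(-532))/Q) = Z/2Z.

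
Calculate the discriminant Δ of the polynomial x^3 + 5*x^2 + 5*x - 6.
Δ = -547

For x^3 + a x^2 + b x + c the discriminant is Δ = 18 a b c - 4 a^3 c + a^2 b^2 - 4 b^3 - 27 c^2.
Plug a = 5, b = 5, c = -6:
  18*(5)*(5)*(-6) - 4*(5)^3*(-6) + (5)^2*(5)^2 - 4*(5)^3 - 27*(-6)^2
  = -2700 + (3000) + 625 + (-500) + (-972)
  = -547.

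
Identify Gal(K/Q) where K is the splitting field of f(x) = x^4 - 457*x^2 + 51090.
Gal(K/Q) = V_4 (Klein four-group, Z/2Z × Z/2Z)

f factors as (x^2 - 195)(x^2 - 262), so the splitting field is K = Q(sqrt(195), sqrt(262)). The elements 195, 262, 51090 are all non-squares in Q, so sqrt(195) and sqrt(262) generate independent quadratic extensions. Thus [K:Q] = 4 and Gal(K/Q) is generated by the two order-2 automorphisms sqrt(195) ↦ -sqrt(195) and sqrt(262) ↦ -sqrt(262), giving V_4.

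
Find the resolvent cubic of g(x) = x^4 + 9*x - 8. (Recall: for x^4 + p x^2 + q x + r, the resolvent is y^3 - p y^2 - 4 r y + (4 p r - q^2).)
h(y) = y^3 + 32*y - 81

Identify coefficients: p = 0, q = 9, r = -8.
Plug into h(y) = y^3 - p y^2 - 4 r y + (4 p r - q^2):
  h(y) = y^3 - (0) y^2 - 4*(-8) y + (4*(0)*(-8) - (9)^2)
       = y^3 + (0) y^2 + (32) y + (-81).
Simplifying: h(y) = y^3 + 32*y - 81.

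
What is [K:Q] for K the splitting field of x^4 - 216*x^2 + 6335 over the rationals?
[K:Q] = 4

f factors as (x^2 - 35)(x^2 - 181); the splitting field is K = Q(sqrt(35), sqrt(181)). Since 35, 181, and 6335 are all non-squares in Q, the three subfields Q(sqrt(35)), Q(sqrt(181)), Q(sqrt(6335)) are distinct degree-2 extensions, so [K:Q] = 4 (Klein four Galois group).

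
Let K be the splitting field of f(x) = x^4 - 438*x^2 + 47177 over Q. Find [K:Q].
[K:Q] = 4

f factors as (x^2 - 247)(x^2 - 191); the splitting field is K = Q(sqrt(247), sqrt(191)). Since 247, 191, and 47177 are all non-squares in Q, the three subfields Q(sqrt(247)), Q(sqrt(191)), Q(sqrt(47177)) are distinct degree-2 extensions, so [K:Q] = 4 (Klein four Galois group).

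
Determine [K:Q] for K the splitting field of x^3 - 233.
[K:Q] = 6

x^3 - 233 has one real root r = 233^(1/3) and two complex roots r*zeta_3, r*zeta_3^2 where zeta_3 = e^(2*pi*i/3). The splitting field is Q(r, zeta_3). [Q(r):Q] = 3 and [Q(zeta_3):Q] = 2 with gcd = 1, so [Q(r, zeta_3):Q] = 3 * 2 = 6.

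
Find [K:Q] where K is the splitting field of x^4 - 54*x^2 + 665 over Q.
[K:Q] = 4

f factors as (x^2 - 35)(x^2 - 19); the splitting field is K = Q(sqrt(35), sqrt(19)). Since 35, 19, and 665 are all non-squares in Q, the three subfields Q(sqrt(35)), Q(sqrt(19)), Q(sqrt(665)) are distinct degree-2 extensions, so [K:Q] = 4 (Klein four Galois group).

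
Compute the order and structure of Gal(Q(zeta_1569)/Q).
|Gal(Q(zeta_1569)/Q)| = phi(1569) = 1044; group ≅ (Z/1569Z)^* ≅ Z/2Z × Z/522Z

The n-th cyclotomic polynomial Φ_1569(x) is the minimal polynomial of zeta_1569 over Q and has degree phi(1569) = 1044. So Q(zeta_1569) is a degree-1044 Galois extension with Galois group (Z/1569Z)^*. By CRT, (Z/1569Z)^* ≅ (Z/3Z)^* × (Z/523Z)^*. Each prime-power unit group is (Z/3Z)^* ≅ Z/2Z; (Z/523Z)^* ≅ Z/522Z. Hence Gal(Q(zeta_1569)/Q) ≅ Z/2Z × Z/522Z.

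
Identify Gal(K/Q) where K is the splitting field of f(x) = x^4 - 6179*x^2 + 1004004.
Gal(K/Q) = Z/2Z (cyclic of order 2)

f factors as (x^2 - 167)(x^2 - 6012), so the splitting field is K = Q(sqrt(167), sqrt(6012)). The squarefree part of 167 is 167 and the squarefree part of 6012 is also 167, so sqrt(167) and sqrt(6012) are both rational multiples of sqrt(167). Hence Q(sqrt(167)) = Q(sqrt(6012)) = Q(sqrt(167)), and the splitting field collapses to a single degree-2 extension with Galois group Z/2Z.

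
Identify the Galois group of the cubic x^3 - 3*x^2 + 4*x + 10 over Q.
Gal(K/Q) = S_3 (symmetric group of order 6)

Compute the discriminant of x^3 + (-3)*x^2 + (4)*x + (10): Δ = -3892. Since Δ is not a rational square, the Galois group is not contained in A_3; it must be the full S_3 (irreducibility of the cubic rules out anything smaller).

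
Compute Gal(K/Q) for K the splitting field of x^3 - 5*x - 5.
Gal(K/Q) = S_3 (symmetric group of order 6)

Compute the discriminant of x^3 + (0)*x^2 + (-5)*x + (-5): Δ = -175. Since Δ is not a rational square, the Galois group is not contained in A_3; it must be the full S_3 (irreducibility of the cubic rules out anything smaller).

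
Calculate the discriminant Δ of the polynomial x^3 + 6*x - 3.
Δ = -1107

For a depressed cubic x^3 + p x + q the discriminant is Δ = -4 p^3 - 27 q^2 = -4*(6)^3 - 27*(-3)^2 = -864 - 243 = -1107.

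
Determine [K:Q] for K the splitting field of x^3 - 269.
[K:Q] = 6

x^3 - 269 has one real root r = 269^(1/3) and two complex roots r*zeta_3, r*zeta_3^2 where zeta_3 = e^(2*pi*i/3). The splitting field is Q(r, zeta_3). [Q(r):Q] = 3 and [Q(zeta_3):Q] = 2 with gcd = 1, so [Q(r, zeta_3):Q] = 3 * 2 = 6.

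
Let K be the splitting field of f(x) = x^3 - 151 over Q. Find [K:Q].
[K:Q] = 6

x^3 - 151 has one real root r = 151^(1/3) and two complex roots r*zeta_3, r*zeta_3^2 where zeta_3 = e^(2*pi*i/3). The splitting field is Q(r, zeta_3). [Q(r):Q] = 3 and [Q(zeta_3):Q] = 2 with gcd = 1, so [Q(r, zeta_3):Q] = 3 * 2 = 6.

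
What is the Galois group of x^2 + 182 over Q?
Gal(K/Q) = Z/2Z (cyclic of order 2)

x^2 + 182 is irreducible over Q since -182 is not a rational square. The splitting field Q(sqrt(-182)) has degree 2 over Q, and its unique nontrivial automorphism is sqrt(-182) ↦ -sqrt(-182). Hence Gal(Q(sqrt(-182))/Q) = Z/2Z.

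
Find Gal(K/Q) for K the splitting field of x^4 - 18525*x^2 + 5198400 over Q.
Gal(K/Q) = Z/2Z (cyclic of order 2)

f factors as (x^2 - 18240)(x^2 - 285), so the splitting field is K = Q(sqrt(18240), sqrt(285)). The squarefree part of 18240 is 285 and the squarefree part of 285 is also 285, so sqrt(18240) and sqrt(285) are both rational multiples of sqrt(285). Hence Q(sqrt(18240)) = Q(sqrt(285)) = Q(sqrt(285)), and the splitting field collapses to a single degree-2 extension with Galois group Z/2Z.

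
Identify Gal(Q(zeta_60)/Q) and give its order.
|Gal(Q(zeta_60)/Q)| = phi(60) = 16; group ≅ (Z/60Z)^* ≅ Z/2Z × Z/2Z × Z/4Z

The n-th cyclotomic polynomial Φ_60(x) is the minimal polynomial of zeta_60 over Q and has degree phi(60) = 16. So Q(zeta_60) is a degree-16 Galois extension with Galois group (Z/60Z)^*. By CRT, (Z/60Z)^* ≅ (Z/4Z)^* × (Z/3Z)^* × (Z/5Z)^*. Each prime-power unit group is (Z/4Z)^* ≅ Z/2Z; (Z/3Z)^* ≅ Z/2Z; (Z/5Z)^* ≅ Z/4Z. Hence Gal(Q(zeta_60)/Q) ≅ Z/2Z × Z/2Z × Z/4Z.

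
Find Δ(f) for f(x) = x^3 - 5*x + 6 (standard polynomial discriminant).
Δ = -472

For x^3 + a x^2 + b x + c the discriminant is Δ = 18 a b c - 4 a^3 c + a^2 b^2 - 4 b^3 - 27 c^2.
Plug a = 0, b = -5, c = 6:
  18*(0)*(-5)*(6) - 4*(0)^3*(6) + (0)^2*(-5)^2 - 4*(-5)^3 - 27*(6)^2
  = 0 + (0) + 0 + (500) + (-972)
  = -472.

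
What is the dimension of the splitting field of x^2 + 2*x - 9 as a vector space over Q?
[K:Q] = 2

The discriminant of x^2 + (2)*x + (-9) is b^2 - 4c = 4 - (-36) = 40. Since 40 is not a perfect square in Q, the polynomial is irreducible over Q. Its two roots generate a degree-2 extension, so [K:Q] = 2.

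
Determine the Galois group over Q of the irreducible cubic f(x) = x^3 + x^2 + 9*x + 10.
Gal(K/Q) = S_3 (symmetric group of order 6)

Compute the discriminant of x^3 + (1)*x^2 + (9)*x + (10): Δ = -3955. Since Δ is not a rational square, the Galois group is not contained in A_3; it must be the full S_3 (irreducibility of the cubic rules out anything smaller).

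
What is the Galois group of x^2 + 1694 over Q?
Gal(K/Q) = Z/2Z (cyclic of order 2)

x^2 + 1694 is irreducible over Q since -1694 is not a rational square. The splitting field Q(sqrt(-1694)) has degree 2 over Q, and its unique nontrivial automorphism is sqrt(-1694) ↦ -sqrt(-1694). Hence Gal(Q(sqrt(-1694))/Q) = Z/2Z.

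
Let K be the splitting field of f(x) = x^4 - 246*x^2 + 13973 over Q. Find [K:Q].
[K:Q] = 4

f factors as (x^2 - 157)(x^2 - 89); the splitting field is K = Q(sqrt(157), sqrt(89)). Since 157, 89, and 13973 are all non-squares in Q, the three subfields Q(sqrt(157)), Q(sqrt(89)), Q(sqrt(13973)) are distinct degree-2 extensions, so [K:Q] = 4 (Klein four Galois group).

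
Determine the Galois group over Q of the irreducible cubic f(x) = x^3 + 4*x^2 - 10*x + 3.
Gal(K/Q) = S_3 (symmetric group of order 6)

Compute the discriminant of x^3 + (4)*x^2 + (-10)*x + (3): Δ = 2429. Since Δ is not a rational square, the Galois group is not contained in A_3; it must be the full S_3 (irreducibility of the cubic rules out anything smaller).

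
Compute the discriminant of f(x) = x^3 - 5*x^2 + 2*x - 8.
Δ = -4220

For x^3 + a x^2 + b x + c the discriminant is Δ = 18 a b c - 4 a^3 c + a^2 b^2 - 4 b^3 - 27 c^2.
Plug a = -5, b = 2, c = -8:
  18*(-5)*(2)*(-8) - 4*(-5)^3*(-8) + (-5)^2*(2)^2 - 4*(2)^3 - 27*(-8)^2
  = 1440 + (-4000) + 100 + (-32) + (-1728)
  = -4220.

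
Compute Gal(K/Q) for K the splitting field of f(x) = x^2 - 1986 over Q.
Gal(K/Q) = Z/2Z (cyclic of order 2)

x^2 - 1986 is irreducible over Q since 1986 is not a rational square. The splitting field Q(sqrt(1986)) has degree 2 over Q, and its unique nontrivial automorphism is sqrt(1986) ↦ -sqrt(1986). Hence Gal(Q(sqrt(1986))/Q) = Z/2Z.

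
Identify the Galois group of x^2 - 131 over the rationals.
Gal(K/Q) = Z/2Z (cyclic of order 2)

x^2 - 131 is irreducible over Q since 131 is not a rational square. The splitting field Q(sqrt(131)) has degree 2 over Q, and its unique nontrivial automorphism is sqrt(131) ↦ -sqrt(131). Hence Gal(Q(sqrt(131))/Q) = Z/2Z.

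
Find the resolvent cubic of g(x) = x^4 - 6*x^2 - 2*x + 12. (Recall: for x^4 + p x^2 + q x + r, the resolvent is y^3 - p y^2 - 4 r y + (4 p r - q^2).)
h(y) = y^3 + 6*y^2 - 48*y - 292

Identify coefficients: p = -6, q = -2, r = 12.
Plug into h(y) = y^3 - p y^2 - 4 r y + (4 p r - q^2):
  h(y) = y^3 - (-6) y^2 - 4*(12) y + (4*(-6)*(12) - (-2)^2)
       = y^3 + (6) y^2 + (-48) y + (-292).
Simplifying: h(y) = y^3 + 6*y^2 - 48*y - 292.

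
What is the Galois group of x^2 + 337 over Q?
Gal(K/Q) = Z/2Z (cyclic of order 2)

x^2 + 337 is irreducible over Q since -337 is not a rational square. The splitting field Q(sqrt(-337)) has degree 2 over Q, and its unique nontrivial automorphism is sqrt(-337) ↦ -sqrt(-337). Hence Gal(Q(sqrt(-337))/Q) = Z/2Z.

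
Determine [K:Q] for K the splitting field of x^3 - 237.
[K:Q] = 6

x^3 - 237 has one real root r = 237^(1/3) and two complex roots r*zeta_3, r*zeta_3^2 where zeta_3 = e^(2*pi*i/3). The splitting field is Q(r, zeta_3). [Q(r):Q] = 3 and [Q(zeta_3):Q] = 2 with gcd = 1, so [Q(r, zeta_3):Q] = 3 * 2 = 6.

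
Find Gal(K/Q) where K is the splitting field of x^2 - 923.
Gal(K/Q) = Z/2Z (cyclic of order 2)

x^2 - 923 is irreducible over Q since 923 is not a rational square. The splitting field Q(sqrt(923)) has degree 2 over Q, and its unique nontrivial automorphism is sqrt(923) ↦ -sqrt(923). Hence Gal(Q(sqrt(923))/Q) = Z/2Z.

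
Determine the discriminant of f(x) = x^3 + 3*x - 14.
Δ = -5400

For a depressed cubic x^3 + p x + q the discriminant is Δ = -4 p^3 - 27 q^2 = -4*(3)^3 - 27*(-14)^2 = -108 - 5292 = -5400.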